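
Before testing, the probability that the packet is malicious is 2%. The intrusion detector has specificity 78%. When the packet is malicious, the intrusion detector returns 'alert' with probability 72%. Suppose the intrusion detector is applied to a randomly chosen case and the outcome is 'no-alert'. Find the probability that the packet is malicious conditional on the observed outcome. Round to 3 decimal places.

Let H be the event that the packet is malicious. P(H) = 0.02, so P(¬H) = 0.98. With E the 'no-alert' result, P(E|H) = 0.28 and P(E|¬H) = 0.78.
P(E) = 0.28·0.02 + 0.78·0.98 = 0.0056000 + 0.76440 = 0.77000.
By Bayes' theorem, P(H|E) = 0.0056000 / 0.77000 = 0.007.

P(H | E) ≈ 0.007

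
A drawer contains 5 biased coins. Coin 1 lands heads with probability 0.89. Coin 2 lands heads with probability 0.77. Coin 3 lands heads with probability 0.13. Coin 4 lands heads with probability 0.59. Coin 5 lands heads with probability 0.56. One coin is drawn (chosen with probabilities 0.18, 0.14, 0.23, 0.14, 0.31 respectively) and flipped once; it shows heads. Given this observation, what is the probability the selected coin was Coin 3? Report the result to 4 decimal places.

Posterior probability ≈ 0.0540

P(heads|C1) = 0.89; P(heads|C2) = 0.77; P(heads|C3) = 0.13; P(heads|C4) = 0.59; P(heads|C5) = 0.56.
Prior × likelihood for each source: 0.18·0.89=0.1602, 0.14·0.77=0.1078, 0.23·0.13=0.02990, 0.14·0.59=0.08260, 0.31·0.56=0.1736. Summing gives P(heads) = 0.55410.
P(Coin 3 | heads) = 0.02990 / 0.55410 = 0.0540.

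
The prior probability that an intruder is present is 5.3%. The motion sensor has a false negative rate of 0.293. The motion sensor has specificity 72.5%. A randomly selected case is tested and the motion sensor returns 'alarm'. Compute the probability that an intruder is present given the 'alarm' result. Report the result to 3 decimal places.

Let H be the event that an intruder is present. P(H) = 0.053, so P(¬H) = 0.947. With E the 'alarm' result, P(E|H) = 0.707 and P(E|¬H) = 0.275.
P(E) = 0.707·0.053 + 0.275·0.947 = 0.037471 + 0.26043 = 0.29790.
By Bayes' theorem, P(H|E) = 0.037471 / 0.29790 = 0.126.

P(H | E) ≈ 0.126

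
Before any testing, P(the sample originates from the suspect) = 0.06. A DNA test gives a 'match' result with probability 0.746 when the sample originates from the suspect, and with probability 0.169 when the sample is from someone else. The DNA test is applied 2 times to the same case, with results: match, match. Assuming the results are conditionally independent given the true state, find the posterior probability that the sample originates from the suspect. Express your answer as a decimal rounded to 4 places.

Posterior P(H) ≈ 0.5543

Let H be the event that the sample originates from the suspect; start with P(H) = 0.06. P('match'|H) = 0.746, P('match'|¬H) = 0.169.
Update on result 1 ('match'): P(H) ← 0.746·0.0600 / (0.746·0.0600 + 0.169·0.9400) = 0.044760/0.20362 = 0.2198.
Update on result 2 ('match'): P(H) ← 0.746·0.2198 / (0.746·0.2198 + 0.169·0.7802) = 0.16399/0.29584 = 0.5543.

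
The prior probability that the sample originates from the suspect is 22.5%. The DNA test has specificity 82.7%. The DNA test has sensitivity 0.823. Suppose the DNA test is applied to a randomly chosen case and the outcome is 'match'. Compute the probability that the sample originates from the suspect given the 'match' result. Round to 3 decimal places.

Let H be the event that the sample originates from the suspect. P(H) = 0.225, so P(¬H) = 0.775. With E the 'match' result, P(E|H) = 0.823 and P(E|¬H) = 0.173.
P(E) = 0.823·0.225 + 0.173·0.775 = 0.18518 + 0.13407 = 0.31925.
By Bayes' theorem, P(H|E) = 0.18518 / 0.31925 = 0.580.

P(H | E) ≈ 0.580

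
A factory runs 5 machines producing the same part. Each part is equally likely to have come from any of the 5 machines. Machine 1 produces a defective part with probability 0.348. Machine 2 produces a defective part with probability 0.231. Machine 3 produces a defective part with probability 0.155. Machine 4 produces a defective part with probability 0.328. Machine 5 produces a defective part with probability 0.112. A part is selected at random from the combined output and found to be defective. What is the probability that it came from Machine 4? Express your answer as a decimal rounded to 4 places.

Tabulate prior·likelihood by source: [1] prior 0.2, lik 0.348, product 0.06960; [2] prior 0.2, lik 0.231, product 0.04620; [3] prior 0.2, lik 0.155, product 0.03100; [4] prior 0.2, lik 0.328, product 0.06560; [5] prior 0.2, lik 0.112, product 0.02240.
Normalizing constant = 0.23480; the posterior for Machine 4 is its product over the sum, 0.06560/0.23480 = 0.2794.

Posterior probability ≈ 0.2794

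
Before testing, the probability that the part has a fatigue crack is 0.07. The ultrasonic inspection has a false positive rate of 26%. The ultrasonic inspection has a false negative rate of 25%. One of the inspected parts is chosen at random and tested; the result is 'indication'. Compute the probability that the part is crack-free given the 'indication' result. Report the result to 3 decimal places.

Let H be the event that the part has a fatigue crack. P(H) = 0.07, so P(¬H) = 0.93. With E the 'indication' result, P(E|H) = 0.75 and P(E|¬H) = 0.26.
P(E) = 0.75·0.07 + 0.26·0.93 = 0.052500 + 0.24180 = 0.29430.
By Bayes' theorem, P(H|E) = 0.052500 / 0.29430 = 0.178. Hence P(¬H|E) = 1 − 0.178 = 0.822.

P(¬H | E) ≈ 0.822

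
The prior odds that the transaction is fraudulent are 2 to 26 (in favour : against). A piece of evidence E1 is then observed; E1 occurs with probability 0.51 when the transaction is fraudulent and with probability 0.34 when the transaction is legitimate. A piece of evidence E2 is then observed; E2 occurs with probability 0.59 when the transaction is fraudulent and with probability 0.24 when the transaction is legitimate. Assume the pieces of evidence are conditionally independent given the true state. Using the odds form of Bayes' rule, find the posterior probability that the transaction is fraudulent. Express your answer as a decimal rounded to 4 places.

Prior odds = 2/26 = 0.076923. In log-odds, ln(0.076923) = -2.5649.
Add log likelihood ratios: ln(1.5000) + ln(2.4583) = 1.3049.
Posterior log-odds = -1.2600, so posterior odds = exp(-1.2600) = 0.28365. Converting, P(H|E) = 0.28365/1.2837 = 0.2210.

Posterior probability ≈ 0.2210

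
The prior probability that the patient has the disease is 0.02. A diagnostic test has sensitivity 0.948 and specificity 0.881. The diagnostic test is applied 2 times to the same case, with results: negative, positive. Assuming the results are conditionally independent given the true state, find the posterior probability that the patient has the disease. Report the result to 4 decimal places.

Let H be the event that the patient has the disease; start with P(H) = 0.02. P('positive'|H) = 0.948, P('positive'|¬H) = 0.119.
Update on result 1 ('negative'): P(H) ← 0.052·0.0200 / (0.052·0.0200 + 0.881·0.9800) = 0.0010400/0.86442 = 0.0012.
Update on result 2 ('positive'): P(H) ← 0.948·0.0012 / (0.948·0.0012 + 0.119·0.9988) = 0.0011406/0.12000 = 0.0095.

Posterior P(H) ≈ 0.0095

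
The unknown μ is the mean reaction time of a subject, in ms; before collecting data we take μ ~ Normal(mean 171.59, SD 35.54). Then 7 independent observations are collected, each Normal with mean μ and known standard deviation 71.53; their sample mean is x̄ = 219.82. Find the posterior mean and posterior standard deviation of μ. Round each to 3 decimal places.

Posterior mean ≈ 202.141; posterior SD ≈ 21.517

Prior precision 1/τ₀² = 1/35.54² = 0.00079171; data precision n/σ² = 7/71.53² = 0.00136811.
Posterior precision = 0.00079171 + 0.00136811 = 0.00215982, giving posterior SD = 1/√0.00215982 = 21.517.
Posterior mean = (0.00079171·171.59 + 0.00136811·219.82) / 0.00215982 = 202.141.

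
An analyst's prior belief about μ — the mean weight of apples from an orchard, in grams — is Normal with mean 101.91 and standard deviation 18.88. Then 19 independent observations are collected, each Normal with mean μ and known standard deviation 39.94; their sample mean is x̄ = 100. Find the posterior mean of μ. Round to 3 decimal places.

Posterior mean ≈ 100.364

Prior precision 1/τ₀² = 1/18.88² = 0.00280541; data precision n/σ² = 19/39.94² = 0.0119107.
Posterior precision = 0.00280541 + 0.0119107 = 0.0147161.
Posterior mean = (0.00280541·101.91 + 0.0119107·100) / 0.0147161 = 100.364.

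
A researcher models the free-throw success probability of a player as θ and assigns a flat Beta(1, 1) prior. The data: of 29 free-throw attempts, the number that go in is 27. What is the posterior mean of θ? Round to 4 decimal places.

Posterior mean ≈ 0.9032

The binomial likelihood is conjugate to the Beta prior: with 27 successes and 2 failures, the posterior is Beta(1+27, 1+2) = Beta(28, 3).
Posterior mean = α/(α+β) = 28/31 = 0.9032.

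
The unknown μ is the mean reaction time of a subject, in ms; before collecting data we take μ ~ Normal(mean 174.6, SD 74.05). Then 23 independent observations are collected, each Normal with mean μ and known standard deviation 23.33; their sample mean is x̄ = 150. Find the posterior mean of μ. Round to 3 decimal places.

Posterior mean ≈ 150.106

Prior precision 1/τ₀² = 1/74.05² = 0.00018237; data precision n/σ² = 23/23.33² = 0.0422570.
Posterior precision = 0.00018237 + 0.0422570 = 0.0424393.
Posterior mean = (0.00018237·174.6 + 0.0422570·150) / 0.0424393 = 150.106.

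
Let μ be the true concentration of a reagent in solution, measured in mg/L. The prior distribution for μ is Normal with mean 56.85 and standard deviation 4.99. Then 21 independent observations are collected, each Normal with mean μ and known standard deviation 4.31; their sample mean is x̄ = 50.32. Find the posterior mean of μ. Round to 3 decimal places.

Prior precision 1/τ₀² = 1/4.99² = 0.0401605; data precision n/σ² = 21/4.31² = 1.13048.
Posterior precision = 0.0401605 + 1.13048 = 1.17065.
Posterior mean = (0.0401605·56.85 + 1.13048·50.32) / 1.17065 = 50.544.

Posterior mean ≈ 50.544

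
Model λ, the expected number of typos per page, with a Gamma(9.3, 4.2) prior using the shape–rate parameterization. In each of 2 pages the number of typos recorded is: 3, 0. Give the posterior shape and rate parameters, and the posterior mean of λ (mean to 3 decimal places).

Posterior: Gamma(shape=12.3, rate=6.2); mean ≈ 1.984

Total count ∑xᵢ = 3 over n = 2 pages.
Gamma is conjugate to the Poisson likelihood: posterior is Gamma(shape = 9.3+3 = 12.3, rate = 4.2+2 = 6.2).
E[λ | data] = 12.3/6.2 = 1.984.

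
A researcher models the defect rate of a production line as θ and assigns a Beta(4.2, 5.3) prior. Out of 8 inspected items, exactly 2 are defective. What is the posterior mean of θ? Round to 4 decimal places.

Posterior mean ≈ 0.3543

The binomial likelihood is conjugate to the Beta prior: with 2 successes and 6 failures, the posterior is Beta(4.2+2, 5.3+6) = Beta(6.2, 11.3).
E[θ | data] = 6.2/(6.2+11.3) = 0.3543.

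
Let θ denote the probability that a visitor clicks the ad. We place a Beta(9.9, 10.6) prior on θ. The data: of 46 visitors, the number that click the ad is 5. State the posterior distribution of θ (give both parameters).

Posterior: Beta(14.9, 51.6)

Observing 5 successes and 41 failures updates Beta(9.9, 10.6) by adding the success and failure counts to the two shape parameters: α = 9.9+5 = 14.9, β = 10.6+41 = 51.6.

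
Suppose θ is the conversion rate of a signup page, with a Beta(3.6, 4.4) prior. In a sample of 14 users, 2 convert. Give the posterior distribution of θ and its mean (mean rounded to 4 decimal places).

Posterior: Beta(5.6, 16.4); mean ≈ 0.2545

The binomial likelihood is conjugate to the Beta prior: with 2 successes and 12 failures, the posterior is Beta(3.6+2, 4.4+12) = Beta(5.6, 16.4).
E[θ | data] = 5.6/(5.6+16.4) = 0.2545.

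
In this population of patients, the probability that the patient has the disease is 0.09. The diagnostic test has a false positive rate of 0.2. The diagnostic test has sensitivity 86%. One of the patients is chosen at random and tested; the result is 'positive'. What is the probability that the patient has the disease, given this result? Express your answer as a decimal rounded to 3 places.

P(H | E) ≈ 0.298

Let H be the event that the patient has the disease. P(H) = 0.09, so P(¬H) = 0.91. With E the 'positive' result, P(E|H) = 0.86 and P(E|¬H) = 0.2.
P(E) = 0.86·0.09 + 0.2·0.91 = 0.077400 + 0.18200 = 0.25940.
By Bayes' theorem, P(H|E) = 0.077400 / 0.25940 = 0.298.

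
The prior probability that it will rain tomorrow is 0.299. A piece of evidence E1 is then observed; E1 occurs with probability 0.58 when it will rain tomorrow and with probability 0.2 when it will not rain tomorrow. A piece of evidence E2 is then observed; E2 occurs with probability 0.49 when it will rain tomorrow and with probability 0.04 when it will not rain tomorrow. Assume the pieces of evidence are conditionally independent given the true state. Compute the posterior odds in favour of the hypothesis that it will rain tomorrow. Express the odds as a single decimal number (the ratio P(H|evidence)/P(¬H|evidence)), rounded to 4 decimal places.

Posterior odds ≈ 15.1526

Prior odds = 0.299/(1−0.299) = 0.42653. In log-odds, ln(0.42653) = -0.85206.
Add log likelihood ratios: ln(2.9000) + ln(12.250) = 3.5702.
Posterior log-odds = 2.7182, so posterior odds = exp(2.7182) = 15.153.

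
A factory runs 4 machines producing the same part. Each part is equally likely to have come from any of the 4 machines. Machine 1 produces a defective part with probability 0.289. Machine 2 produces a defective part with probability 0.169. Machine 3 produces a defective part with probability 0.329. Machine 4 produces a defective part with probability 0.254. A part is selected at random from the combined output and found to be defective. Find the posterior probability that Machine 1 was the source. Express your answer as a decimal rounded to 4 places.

P(defective|M1) = 0.289; P(defective|M2) = 0.169; P(defective|M3) = 0.329; P(defective|M4) = 0.254.
Prior × likelihood for each source: 0.25·0.289=0.07225, 0.25·0.169=0.04225, 0.25·0.329=0.08225, 0.25·0.254=0.06350. Summing gives P(defective) = 0.26025.
P(Machine 1 | defective) = 0.07225 / 0.26025 = 0.2776.

Posterior probability ≈ 0.2776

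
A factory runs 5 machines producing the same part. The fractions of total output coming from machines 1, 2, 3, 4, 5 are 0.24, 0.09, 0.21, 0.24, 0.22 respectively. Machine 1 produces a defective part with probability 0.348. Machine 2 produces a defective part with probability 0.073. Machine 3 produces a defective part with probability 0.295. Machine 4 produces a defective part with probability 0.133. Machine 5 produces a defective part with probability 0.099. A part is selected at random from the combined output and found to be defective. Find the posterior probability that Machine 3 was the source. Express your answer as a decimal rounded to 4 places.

Tabulate prior·likelihood by source: [1] prior 0.24, lik 0.348, product 0.08352; [2] prior 0.09, lik 0.073, product 0.006570; [3] prior 0.21, lik 0.295, product 0.06195; [4] prior 0.24, lik 0.133, product 0.03192; [5] prior 0.22, lik 0.099, product 0.02178.
Normalizing constant = 0.20574; the posterior for Machine 3 is its product over the sum, 0.06195/0.20574 = 0.3011.

Posterior probability ≈ 0.3011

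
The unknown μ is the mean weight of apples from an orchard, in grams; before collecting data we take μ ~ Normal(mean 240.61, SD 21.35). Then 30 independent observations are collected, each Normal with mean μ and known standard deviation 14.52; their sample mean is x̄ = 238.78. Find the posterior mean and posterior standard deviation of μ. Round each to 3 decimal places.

Prior precision 1/τ₀² = 1/21.35² = 0.00219384; data precision n/σ² = 30/14.52² = 0.142294.
Posterior precision = 0.00219384 + 0.142294 = 0.144488, giving posterior SD = 1/√0.144488 = 2.631.
Posterior mean = (0.00219384·240.61 + 0.142294·238.78) / 0.144488 = 238.808.

Posterior mean ≈ 238.808; posterior SD ≈ 2.631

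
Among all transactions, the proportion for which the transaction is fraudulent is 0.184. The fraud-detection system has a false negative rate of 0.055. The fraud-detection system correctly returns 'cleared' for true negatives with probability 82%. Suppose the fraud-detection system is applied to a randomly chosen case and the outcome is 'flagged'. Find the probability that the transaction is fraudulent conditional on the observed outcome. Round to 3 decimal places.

P(H | E) ≈ 0.542

Let H be the event that the transaction is fraudulent. P(H) = 0.184, so P(¬H) = 0.816. With E the 'flagged' result, P(E|H) = 0.945 and P(E|¬H) = 0.18.
P(E) = 0.945·0.184 + 0.18·0.816 = 0.17388 + 0.14688 = 0.32076.
By Bayes' theorem, P(H|E) = 0.17388 / 0.32076 = 0.542.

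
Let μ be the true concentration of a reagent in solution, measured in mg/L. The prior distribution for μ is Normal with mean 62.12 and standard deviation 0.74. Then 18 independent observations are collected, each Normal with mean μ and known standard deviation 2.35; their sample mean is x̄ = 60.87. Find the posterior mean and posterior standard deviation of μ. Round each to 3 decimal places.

With known σ, the Normal prior is conjugate. Weight on the data is w = (n/σ²)/(n/σ² + 1/τ₀²) = 3.25939/(3.25939+1.82615) = 0.64091.
Posterior mean = w·x̄ + (1−w)·μ₀ = 0.64091·60.87 + 0.35909·62.12 = 61.319. Posterior variance = 1/(3.25939+1.82615) = 0.196636, so SD = 0.443.

Posterior mean ≈ 61.319; posterior SD ≈ 0.443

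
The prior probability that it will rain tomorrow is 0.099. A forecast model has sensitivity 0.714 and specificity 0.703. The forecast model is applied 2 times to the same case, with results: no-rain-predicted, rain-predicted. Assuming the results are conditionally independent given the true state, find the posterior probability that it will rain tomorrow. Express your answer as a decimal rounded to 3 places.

With H the event that it will rain tomorrow, the joint likelihood of the observed sequence is P(data|H) = 0.286·0.714 = 0.20420 and P(data|¬H) = 0.703·0.297 = 0.20879.
Bayes: P(H|data) = 0.099·0.20420 / (0.099·0.20420 + 0.901·0.20879) = 0.020216/0.20834 = 0.0970.

Posterior P(H) ≈ 0.097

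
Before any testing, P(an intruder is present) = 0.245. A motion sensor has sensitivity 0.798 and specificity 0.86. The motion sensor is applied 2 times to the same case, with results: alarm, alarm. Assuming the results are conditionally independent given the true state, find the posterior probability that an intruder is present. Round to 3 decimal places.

Let H be the event that an intruder is present; start with P(H) = 0.245. P('alarm'|H) = 0.798, P('alarm'|¬H) = 0.14.
Update on result 1 ('alarm'): P(H) ← 0.798·0.2450 / (0.798·0.2450 + 0.14·0.7550) = 0.19551/0.30121 = 0.6491.
Update on result 2 ('alarm'): P(H) ← 0.798·0.6491 / (0.798·0.6491 + 0.14·0.3509) = 0.51797/0.56710 = 0.9134.

Posterior P(H) ≈ 0.913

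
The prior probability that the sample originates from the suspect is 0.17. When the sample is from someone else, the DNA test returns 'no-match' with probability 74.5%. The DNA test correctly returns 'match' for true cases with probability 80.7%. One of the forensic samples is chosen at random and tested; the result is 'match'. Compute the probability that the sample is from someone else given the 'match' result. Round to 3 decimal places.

P(¬H | E) ≈ 0.607

Write H for 'the sample originates from the suspect'. Prior odds H:¬H = 0.17/0.83 = 0.20482. For the 'match' outcome, the likelihood ratio is 0.807/0.255 = 3.1647.
Posterior odds = 0.20482 × 3.1647 = 0.64819, so P(H|E) = 0.64819/(1+0.64819) = 0.393. Then P(¬H|E) = 1 − 0.393 = 0.607.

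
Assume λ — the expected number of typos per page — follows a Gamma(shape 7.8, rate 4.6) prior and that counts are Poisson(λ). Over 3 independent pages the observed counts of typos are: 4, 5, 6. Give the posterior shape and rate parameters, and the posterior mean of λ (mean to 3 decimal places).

Total count ∑xᵢ = 15 over n = 3 pages.
Gamma is conjugate to the Poisson likelihood: posterior is Gamma(shape = 7.8+15 = 22.8, rate = 4.6+3 = 7.6).
E[λ | data] = 22.8/7.6 = 3.000.

Posterior: Gamma(shape=22.8, rate=7.6); mean ≈ 3.000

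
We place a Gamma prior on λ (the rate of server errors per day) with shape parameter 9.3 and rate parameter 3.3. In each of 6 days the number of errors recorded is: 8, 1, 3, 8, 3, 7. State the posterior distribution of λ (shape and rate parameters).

Total count ∑xᵢ = 30 over n = 6 days.
Gamma is conjugate to the Poisson likelihood: posterior is Gamma(shape = 9.3+30 = 39.3, rate = 3.3+6 = 9.3).

Posterior: Gamma(shape=39.3, rate=9.3)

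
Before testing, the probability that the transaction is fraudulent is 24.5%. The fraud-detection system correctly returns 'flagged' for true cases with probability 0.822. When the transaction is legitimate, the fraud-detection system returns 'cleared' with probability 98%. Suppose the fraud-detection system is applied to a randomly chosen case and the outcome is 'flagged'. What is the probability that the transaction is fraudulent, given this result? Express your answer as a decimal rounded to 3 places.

Let H be the event that the transaction is fraudulent. P(H) = 0.245, so P(¬H) = 0.755. With E the 'flagged' result, P(E|H) = 0.822 and P(E|¬H) = 0.02.
P(E) = 0.822·0.245 + 0.02·0.755 = 0.20139 + 0.015100 = 0.21649.
By Bayes' theorem, P(H|E) = 0.20139 / 0.21649 = 0.930.

P(H | E) ≈ 0.930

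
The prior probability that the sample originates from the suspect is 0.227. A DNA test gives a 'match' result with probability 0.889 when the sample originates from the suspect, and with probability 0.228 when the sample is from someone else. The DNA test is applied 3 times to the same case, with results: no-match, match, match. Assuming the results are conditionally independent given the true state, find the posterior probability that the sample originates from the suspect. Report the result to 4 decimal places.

Posterior P(H) ≈ 0.3910

With H the event that the sample originates from the suspect, the joint likelihood of the observed sequence is P(data|H) = 0.111·0.889·0.889 = 0.087726 and P(data|¬H) = 0.772·0.228·0.228 = 0.040132.
Bayes: P(H|data) = 0.227·0.087726 / (0.227·0.087726 + 0.773·0.040132) = 0.019914/0.050935 = 0.3910.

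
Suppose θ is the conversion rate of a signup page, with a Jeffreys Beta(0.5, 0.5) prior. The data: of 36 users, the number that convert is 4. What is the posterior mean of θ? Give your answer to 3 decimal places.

Posterior mean ≈ 0.122

Observing 4 successes and 32 failures updates Beta(0.5, 0.5) by adding the success and failure counts to the two shape parameters: α = 0.5+4 = 4.5, β = 0.5+32 = 32.5.
E[θ | data] = 4.5/(4.5+32.5) = 0.122.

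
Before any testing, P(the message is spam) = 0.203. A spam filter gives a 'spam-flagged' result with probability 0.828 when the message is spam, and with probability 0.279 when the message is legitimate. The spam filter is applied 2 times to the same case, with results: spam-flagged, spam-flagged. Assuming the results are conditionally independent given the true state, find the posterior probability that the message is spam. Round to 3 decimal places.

Let H be the event that the message is spam; start with P(H) = 0.203. P('spam-flagged'|H) = 0.828, P('spam-flagged'|¬H) = 0.279.
Update on result 1 ('spam-flagged'): P(H) ← 0.828·0.2030 / (0.828·0.2030 + 0.279·0.7970) = 0.16808/0.39045 = 0.4305.
Update on result 2 ('spam-flagged'): P(H) ← 0.828·0.4305 / (0.828·0.4305 + 0.279·0.5695) = 0.35645/0.51534 = 0.6917.

Posterior P(H) ≈ 0.692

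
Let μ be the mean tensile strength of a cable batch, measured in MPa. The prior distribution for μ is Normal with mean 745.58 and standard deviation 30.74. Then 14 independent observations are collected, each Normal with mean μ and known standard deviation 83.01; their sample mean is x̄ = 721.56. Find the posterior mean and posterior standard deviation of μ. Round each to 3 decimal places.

With known σ, the Normal prior is conjugate. Weight on the data is w = (n/σ²)/(n/σ² + 1/τ₀²) = 0.00203174/(0.00203174+0.00105826) = 0.65752.
Posterior mean = w·x̄ + (1−w)·μ₀ = 0.65752·721.56 + 0.34248·745.58 = 729.786. Posterior variance = 1/(0.00203174+0.00105826) = 323.625, so SD = 17.990.

Posterior mean ≈ 729.786; posterior SD ≈ 17.990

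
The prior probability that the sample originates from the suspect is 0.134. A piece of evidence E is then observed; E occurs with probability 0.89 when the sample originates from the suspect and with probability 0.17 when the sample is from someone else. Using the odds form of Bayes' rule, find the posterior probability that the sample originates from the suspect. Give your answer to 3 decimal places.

Prior odds = 0.134/(1−0.134) = 0.15473.
Likelihood ratio for E = 0.89/0.17 = 5.2353.
Posterior odds = prior odds × LR = 0.81008.
Posterior probability = odds/(1+odds) = 0.81008/1.8101 = 0.448.

Posterior probability ≈ 0.448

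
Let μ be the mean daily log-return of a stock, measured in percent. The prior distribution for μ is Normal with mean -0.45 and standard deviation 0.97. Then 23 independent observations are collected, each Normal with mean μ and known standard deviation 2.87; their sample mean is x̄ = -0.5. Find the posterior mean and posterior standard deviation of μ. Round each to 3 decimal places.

Posterior mean ≈ -0.486; posterior SD ≈ 0.509

With known σ, the Normal prior is conjugate. Weight on the data is w = (n/σ²)/(n/σ² + 1/τ₀²) = 2.79231/(2.79231+1.06281) = 0.72431.
Posterior mean = w·x̄ + (1−w)·μ₀ = 0.72431·-0.5 + 0.27569·-0.45 = -0.486. Posterior variance = 1/(2.79231+1.06281) = 0.259395, so SD = 0.509.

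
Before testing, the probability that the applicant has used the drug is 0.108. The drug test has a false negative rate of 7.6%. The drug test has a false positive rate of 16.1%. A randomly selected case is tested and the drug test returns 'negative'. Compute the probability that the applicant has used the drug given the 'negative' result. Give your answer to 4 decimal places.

Write H for 'the applicant has used the drug'. Prior odds H:¬H = 0.108/0.892 = 0.12108. For the 'negative' outcome, the likelihood ratio is 0.076/0.839 = 0.090584.
Posterior odds = 0.12108 × 0.090584 = 0.010968, so P(H|E) = 0.010968/(1+0.010968) = 0.0108.

P(H | E) ≈ 0.0108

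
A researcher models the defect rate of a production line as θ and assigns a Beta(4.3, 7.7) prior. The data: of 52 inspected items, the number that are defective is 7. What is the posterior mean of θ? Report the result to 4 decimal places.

Posterior mean ≈ 0.1766

The binomial likelihood is conjugate to the Beta prior: with 7 successes and 45 failures, the posterior is Beta(4.3+7, 7.7+45) = Beta(11.3, 52.7).
Posterior mean = α/(α+β) = 11.3/64 = 0.1766.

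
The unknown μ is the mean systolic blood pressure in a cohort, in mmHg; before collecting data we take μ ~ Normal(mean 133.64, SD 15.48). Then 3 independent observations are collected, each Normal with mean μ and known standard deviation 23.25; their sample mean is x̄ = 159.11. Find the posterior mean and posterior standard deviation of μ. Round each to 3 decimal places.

With known σ, the Normal prior is conjugate. Weight on the data is w = (n/σ²)/(n/σ² + 1/τ₀²) = 0.00554977/(0.00554977+0.00417309) = 0.57080.
Posterior mean = w·x̄ + (1−w)·μ₀ = 0.57080·159.11 + 0.42920·133.64 = 148.178. Posterior variance = 1/(0.00554977+0.00417309) = 102.850, so SD = 10.142.

Posterior mean ≈ 148.178; posterior SD ≈ 10.142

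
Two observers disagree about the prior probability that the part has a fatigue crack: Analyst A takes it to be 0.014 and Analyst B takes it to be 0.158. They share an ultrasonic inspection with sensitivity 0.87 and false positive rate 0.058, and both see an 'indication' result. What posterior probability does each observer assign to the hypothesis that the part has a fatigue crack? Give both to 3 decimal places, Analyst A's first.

P('+'|H) = 0.87, P('+'|¬H) = 0.058.
Analyst A: numerator 0.87·0.014 = 0.012180; evidence = 0.012180+0.058·0.986 = 0.069368; posterior = 0.176.
Analyst B: numerator 0.87·0.158 = 0.13746; evidence = 0.13746+0.058·0.842 = 0.18630; posterior = 0.738.

Analyst A: 0.176; Analyst B: 0.738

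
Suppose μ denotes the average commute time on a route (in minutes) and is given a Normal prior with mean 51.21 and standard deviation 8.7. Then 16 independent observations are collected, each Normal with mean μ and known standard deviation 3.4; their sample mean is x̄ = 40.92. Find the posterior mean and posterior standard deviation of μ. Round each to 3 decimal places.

Prior precision 1/τ₀² = 1/8.7² = 0.0132118; data precision n/σ² = 16/3.4² = 1.38408.
Posterior precision = 0.0132118 + 1.38408 = 1.39729, giving posterior SD = 1/√1.39729 = 0.846.
Posterior mean = (0.0132118·51.21 + 1.38408·40.92) / 1.39729 = 41.017.

Posterior mean ≈ 41.017; posterior SD ≈ 0.846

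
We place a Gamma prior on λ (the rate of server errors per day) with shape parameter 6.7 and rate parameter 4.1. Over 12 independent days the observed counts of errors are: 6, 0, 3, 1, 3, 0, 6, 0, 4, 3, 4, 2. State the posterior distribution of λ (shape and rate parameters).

Posterior: Gamma(shape=38.7, rate=16.1)

The Poisson likelihood adds the total count to the shape and the number of exposure periods to the rate. Here ∑xᵢ = 32 and n = 12, so shape 6.7→38.7 and rate 4.1→16.1.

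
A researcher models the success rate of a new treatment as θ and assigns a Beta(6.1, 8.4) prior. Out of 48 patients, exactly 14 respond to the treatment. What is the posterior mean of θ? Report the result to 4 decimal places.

Posterior mean ≈ 0.3216

Observing 14 successes and 34 failures updates Beta(6.1, 8.4) by adding the success and failure counts to the two shape parameters: α = 6.1+14 = 20.1, β = 8.4+34 = 42.4.
E[θ | data] = 20.1/(20.1+42.4) = 0.3216.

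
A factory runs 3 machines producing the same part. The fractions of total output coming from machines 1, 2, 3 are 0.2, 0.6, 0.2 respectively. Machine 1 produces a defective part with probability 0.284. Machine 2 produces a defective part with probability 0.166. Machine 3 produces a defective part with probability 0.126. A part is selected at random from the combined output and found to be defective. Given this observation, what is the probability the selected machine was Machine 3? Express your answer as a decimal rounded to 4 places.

Tabulate prior·likelihood by source: [1] prior 0.2, lik 0.284, product 0.05680; [2] prior 0.6, lik 0.166, product 0.09960; [3] prior 0.2, lik 0.126, product 0.02520.
Normalizing constant = 0.18160; the posterior for Machine 3 is its product over the sum, 0.02520/0.18160 = 0.1388.

Posterior probability ≈ 0.1388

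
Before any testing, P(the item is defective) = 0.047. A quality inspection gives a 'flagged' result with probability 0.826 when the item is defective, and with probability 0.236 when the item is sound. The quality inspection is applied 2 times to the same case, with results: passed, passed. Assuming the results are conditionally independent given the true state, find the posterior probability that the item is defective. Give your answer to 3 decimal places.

With H the event that the item is defective, the joint likelihood of the observed sequence is P(data|H) = 0.174·0.174 = 0.030276 and P(data|¬H) = 0.764·0.764 = 0.58370.
Bayes: P(H|data) = 0.047·0.030276 / (0.047·0.030276 + 0.953·0.58370) = 0.0014230/0.55769 = 0.0026.

Posterior P(H) ≈ 0.003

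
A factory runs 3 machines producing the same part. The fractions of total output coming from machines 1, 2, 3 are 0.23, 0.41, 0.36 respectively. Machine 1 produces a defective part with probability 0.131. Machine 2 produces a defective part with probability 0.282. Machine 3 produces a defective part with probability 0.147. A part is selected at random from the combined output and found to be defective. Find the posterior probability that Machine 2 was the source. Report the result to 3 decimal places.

P(defective|M1) = 0.131; P(defective|M2) = 0.282; P(defective|M3) = 0.147.
Prior × likelihood for each source: 0.23·0.131=0.03013, 0.41·0.282=0.1156, 0.36·0.147=0.05292. Summing gives P(defective) = 0.19867.
P(Machine 2 | defective) = 0.1156 / 0.19867 = 0.582.

Posterior probability ≈ 0.582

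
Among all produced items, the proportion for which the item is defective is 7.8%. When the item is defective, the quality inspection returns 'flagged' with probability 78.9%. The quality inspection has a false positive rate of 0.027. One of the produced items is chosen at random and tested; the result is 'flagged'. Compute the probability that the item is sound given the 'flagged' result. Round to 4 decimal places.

P(¬H | E) ≈ 0.2880

Write H for 'the item is defective'. Prior odds H:¬H = 0.078/0.922 = 0.084599. For the 'flagged' outcome, the likelihood ratio is 0.789/0.027 = 29.222.
Posterior odds = 0.084599 × 29.222 = 2.4722, so P(H|E) = 2.4722/(1+2.4722) = 0.7120. Then P(¬H|E) = 1 − 0.7120 = 0.2880.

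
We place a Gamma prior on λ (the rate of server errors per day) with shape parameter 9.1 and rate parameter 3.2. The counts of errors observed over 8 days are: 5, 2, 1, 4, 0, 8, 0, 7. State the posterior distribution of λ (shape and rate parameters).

Posterior: Gamma(shape=36.1, rate=11.2)

The Poisson likelihood adds the total count to the shape and the number of exposure periods to the rate. Here ∑xᵢ = 27 and n = 8, so shape 9.1→36.1 and rate 3.2→11.2.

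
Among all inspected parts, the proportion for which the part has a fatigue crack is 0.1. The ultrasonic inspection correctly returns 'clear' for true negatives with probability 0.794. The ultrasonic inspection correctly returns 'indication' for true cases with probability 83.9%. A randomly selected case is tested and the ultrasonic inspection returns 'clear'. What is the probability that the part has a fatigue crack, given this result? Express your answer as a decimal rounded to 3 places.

P(H | E) ≈ 0.022

Let H be the event that the part has a fatigue crack. P(H) = 0.1, so P(¬H) = 0.9. With E the 'clear' result, P(E|H) = 0.161 and P(E|¬H) = 0.794.
P(E) = 0.161·0.1 + 0.794·0.9 = 0.016100 + 0.71460 = 0.73070.
By Bayes' theorem, P(H|E) = 0.016100 / 0.73070 = 0.022.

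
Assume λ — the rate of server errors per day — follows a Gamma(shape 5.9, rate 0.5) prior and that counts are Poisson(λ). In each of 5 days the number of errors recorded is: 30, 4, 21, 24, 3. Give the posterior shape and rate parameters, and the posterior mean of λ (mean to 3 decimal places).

The Poisson likelihood adds the total count to the shape and the number of exposure periods to the rate. Here ∑xᵢ = 82 and n = 5, so shape 5.9→87.9 and rate 0.5→5.5.
E[λ | data] = 87.9/5.5 = 15.982.

Posterior: Gamma(shape=87.9, rate=5.5); mean ≈ 15.982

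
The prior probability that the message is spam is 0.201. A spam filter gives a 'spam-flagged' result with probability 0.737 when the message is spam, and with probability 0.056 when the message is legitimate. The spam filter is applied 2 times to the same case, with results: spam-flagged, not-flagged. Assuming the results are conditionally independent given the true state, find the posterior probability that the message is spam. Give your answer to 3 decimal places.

With H the event that the message is spam, the joint likelihood of the observed sequence is P(data|H) = 0.737·0.263 = 0.19383 and P(data|¬H) = 0.056·0.944 = 0.052864.
Bayes: P(H|data) = 0.201·0.19383 / (0.201·0.19383 + 0.799·0.052864) = 0.038960/0.081198 = 0.4798.

Posterior P(H) ≈ 0.480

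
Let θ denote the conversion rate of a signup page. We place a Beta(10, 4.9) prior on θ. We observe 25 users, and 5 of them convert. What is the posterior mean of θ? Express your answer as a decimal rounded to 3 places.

Posterior mean ≈ 0.376

The binomial likelihood is conjugate to the Beta prior: with 5 successes and 20 failures, the posterior is Beta(10+5, 4.9+20) = Beta(15, 24.9).
E[θ | data] = 15/(15+24.9) = 0.376.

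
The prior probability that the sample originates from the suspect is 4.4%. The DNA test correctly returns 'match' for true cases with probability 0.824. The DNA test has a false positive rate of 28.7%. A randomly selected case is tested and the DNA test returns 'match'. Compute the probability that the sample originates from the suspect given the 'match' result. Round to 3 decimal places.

Write H for 'the sample originates from the suspect'. Prior odds H:¬H = 0.044/0.956 = 0.046025. For the 'match' outcome, the likelihood ratio is 0.824/0.287 = 2.8711.
Posterior odds = 0.046025 × 2.8711 = 0.13214, so P(H|E) = 0.13214/(1+0.13214) = 0.117.

P(H | E) ≈ 0.117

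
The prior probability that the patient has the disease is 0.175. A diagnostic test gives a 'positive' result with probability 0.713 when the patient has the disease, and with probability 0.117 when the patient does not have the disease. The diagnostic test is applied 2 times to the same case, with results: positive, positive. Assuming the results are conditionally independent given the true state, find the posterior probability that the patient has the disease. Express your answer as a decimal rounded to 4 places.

Posterior P(H) ≈ 0.8874

With H the event that the patient has the disease, the joint likelihood of the observed sequence is P(data|H) = 0.713·0.713 = 0.50837 and P(data|¬H) = 0.117·0.117 = 0.013689.
Bayes: P(H|data) = 0.175·0.50837 / (0.175·0.50837 + 0.825·0.013689) = 0.088965/0.10026 = 0.8874.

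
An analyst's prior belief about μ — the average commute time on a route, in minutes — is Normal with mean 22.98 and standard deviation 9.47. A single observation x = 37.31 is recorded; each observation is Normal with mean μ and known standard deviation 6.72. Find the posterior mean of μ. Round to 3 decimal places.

Posterior mean ≈ 32.511

Prior precision 1/τ₀² = 1/9.47² = 0.0111506; data precision n/σ² = 1/6.72² = 0.0221443.
Posterior precision = 0.0111506 + 0.0221443 = 0.0332949.
Posterior mean = (0.0111506·22.98 + 0.0221443·37.31) / 0.0332949 = 32.511.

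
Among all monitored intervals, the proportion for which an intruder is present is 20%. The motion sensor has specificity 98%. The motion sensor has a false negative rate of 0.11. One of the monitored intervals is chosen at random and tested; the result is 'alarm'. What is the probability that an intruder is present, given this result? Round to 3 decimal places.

Write H for 'an intruder is present'. Prior odds H:¬H = 0.2/0.8 = 0.25000. For the 'alarm' outcome, the likelihood ratio is 0.89/0.02 = 44.500.
Posterior odds = 0.25000 × 44.500 = 11.125, so P(H|E) = 11.125/(1+11.125) = 0.918.

P(H | E) ≈ 0.918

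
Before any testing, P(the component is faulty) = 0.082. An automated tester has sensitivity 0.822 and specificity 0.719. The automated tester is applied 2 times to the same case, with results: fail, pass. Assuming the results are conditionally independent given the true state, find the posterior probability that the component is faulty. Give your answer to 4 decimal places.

With H the event that the component is faulty, the joint likelihood of the observed sequence is P(data|H) = 0.822·0.178 = 0.14632 and P(data|¬H) = 0.281·0.719 = 0.20204.
Bayes: P(H|data) = 0.082·0.14632 / (0.082·0.14632 + 0.918·0.20204) = 0.011998/0.19747 = 0.0608.

Posterior P(H) ≈ 0.0608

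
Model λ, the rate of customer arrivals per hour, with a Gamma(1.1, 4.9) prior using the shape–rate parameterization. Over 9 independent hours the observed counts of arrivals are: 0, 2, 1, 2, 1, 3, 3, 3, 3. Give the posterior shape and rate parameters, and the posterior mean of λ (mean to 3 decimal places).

Posterior: Gamma(shape=19.1, rate=13.9); mean ≈ 1.374

The Poisson likelihood adds the total count to the shape and the number of exposure periods to the rate. Here ∑xᵢ = 18 and n = 9, so shape 1.1→19.1 and rate 4.9→13.9.
E[λ | data] = 19.1/13.9 = 1.374.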